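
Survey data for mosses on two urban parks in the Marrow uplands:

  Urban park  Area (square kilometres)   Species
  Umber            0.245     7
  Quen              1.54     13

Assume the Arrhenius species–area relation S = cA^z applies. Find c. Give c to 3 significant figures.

11.2

z = ln(S₂/S₁) / ln(A₂/A₁) = ln(13/7) / ln(1.54/0.245) = 0.6190 / 1.8383 = 0.3367
c = S₁ / A₁^z = 7 / 0.245^0.3367 = 7 / 0.6227 = 11.24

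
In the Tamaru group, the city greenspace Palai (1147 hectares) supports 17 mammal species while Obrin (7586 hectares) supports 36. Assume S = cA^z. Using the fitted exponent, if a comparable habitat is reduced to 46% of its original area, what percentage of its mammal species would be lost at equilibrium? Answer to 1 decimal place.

z = ln(36/17) / ln(7586/1147) = 0.7503 / 1.8892 = 0.3972
S_new/S_old = (A_new/A_old)^z = 0.46^0.3972 = exp(0.3972 × -0.7765) = 0.7346
Fraction lost = 1 − 0.7346 = 0.2654

26.5%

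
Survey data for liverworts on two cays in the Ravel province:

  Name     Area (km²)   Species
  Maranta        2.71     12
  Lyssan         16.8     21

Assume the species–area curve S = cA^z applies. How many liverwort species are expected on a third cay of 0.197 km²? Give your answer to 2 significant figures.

z = ln(21/12) / ln(16.8/2.71) = 0.5596 / 1.8244 = 0.3067
c = 12 / 2.71^0.3067 = 12 / 1.358 = 8.838
S₃ = 8.838 × 0.197^0.3067 = 8.838 × 0.6076 ≈ 5.37

5.4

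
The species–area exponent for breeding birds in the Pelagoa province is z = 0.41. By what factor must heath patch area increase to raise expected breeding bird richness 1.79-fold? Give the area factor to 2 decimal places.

(A₂/A₁)^0.41 = 1.79, so A₂/A₁ = 1.79^(1/0.41) = 1.79^2.439
ln(A₂/A₁) = ln 1.79 / 0.41 = 0.5822 / 0.41 = 1.4200
A₂/A₁ = e^1.4200 ≈ 4.137

4.14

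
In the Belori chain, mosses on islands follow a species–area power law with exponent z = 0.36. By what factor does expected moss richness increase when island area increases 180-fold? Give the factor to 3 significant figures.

S₂/S₁ = (A₂/A₁)^z = 180^0.36
ln(S₂/S₁) = 0.36 × ln 180 = 0.36 × 5.1930 = 1.8695
S₂/S₁ = e^1.8695 ≈ 6.485

6.48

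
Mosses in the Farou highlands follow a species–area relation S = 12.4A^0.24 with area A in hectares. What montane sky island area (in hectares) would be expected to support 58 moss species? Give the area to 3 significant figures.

619 hectares

58 = 12.4 × A^0.24  ⇒  A^0.24 = 58/12.4 = 4.677
ln A = ln(4.677) / 0.24 = 1.5427 / 0.24 = 6.4281
A = e^6.4281 ≈ 619 hectares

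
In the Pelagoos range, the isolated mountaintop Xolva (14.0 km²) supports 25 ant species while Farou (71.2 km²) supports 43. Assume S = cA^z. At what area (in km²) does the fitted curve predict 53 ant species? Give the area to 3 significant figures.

133 km²

z = ln(43/25) / ln(71.2/14) = 0.5423 / 1.6264 = 0.3334
c = 25 / 14^0.3334 = 25 / 2.411 = 10.37
A = (53/10.37)^(1/0.3334) ⇒ ln A = ln(5.111)/0.3334 = 4.8926
A = e^4.8926 ≈ 133.3 km²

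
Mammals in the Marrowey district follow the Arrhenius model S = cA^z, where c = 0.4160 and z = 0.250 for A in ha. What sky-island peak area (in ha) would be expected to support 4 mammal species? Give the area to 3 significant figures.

4 = 0.416 × A^0.25  ⇒  A^0.25 = 4/0.416 = 9.615
ln A = ln(9.615) / 0.25 = 2.2634 / 0.25 = 9.0535
A = e^9.0535 ≈ 8548 ha

8550 ha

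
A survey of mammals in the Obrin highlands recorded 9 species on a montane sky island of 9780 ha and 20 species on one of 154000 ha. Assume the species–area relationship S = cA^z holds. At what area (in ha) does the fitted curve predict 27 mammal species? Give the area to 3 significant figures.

z = ln(20/9) / ln(154000/9780) = 0.7985 / 2.7566 = 0.2897
c = 9 / 9780^0.2897 = 9 / 14.32 = 0.6286
A = (27/0.6286)^(1/0.2897) ⇒ ln A = ln(42.95)/0.2897 = 12.9807
A = e^12.9807 ≈ 433970 ha

434000 ha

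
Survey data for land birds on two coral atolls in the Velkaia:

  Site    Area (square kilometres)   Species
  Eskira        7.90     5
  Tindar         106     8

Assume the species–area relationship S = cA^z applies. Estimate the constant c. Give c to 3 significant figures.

z = ln(S₂/S₁) / ln(A₂/A₁) = ln(8/5) / ln(106/7.9) = 0.4700 / 2.5966 = 0.1810
c = S₁ / A₁^z = 5 / 7.9^0.1810 = 5 / 1.454 = 3.439

3.44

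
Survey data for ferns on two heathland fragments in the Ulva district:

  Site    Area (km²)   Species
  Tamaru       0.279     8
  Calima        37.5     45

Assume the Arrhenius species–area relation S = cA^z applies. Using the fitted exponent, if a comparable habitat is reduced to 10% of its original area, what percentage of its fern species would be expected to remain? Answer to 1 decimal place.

44.4%

z = ln(45/8) / ln(37.5/0.279) = 1.7272 / 4.9009 = 0.3524
S_new/S_old = (A_new/A_old)^z = 0.1^0.3524 = exp(0.3524 × -2.3026) = 0.4442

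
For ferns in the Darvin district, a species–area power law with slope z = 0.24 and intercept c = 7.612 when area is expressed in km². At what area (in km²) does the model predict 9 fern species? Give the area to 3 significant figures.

9 = 7.612 × A^0.24  ⇒  A^0.24 = 9/7.612 = 1.182
ln A = ln(1.182) / 0.24 = 0.1675 / 0.24 = 0.6979
A = e^0.6979 ≈ 2.01 km²

2.01 km²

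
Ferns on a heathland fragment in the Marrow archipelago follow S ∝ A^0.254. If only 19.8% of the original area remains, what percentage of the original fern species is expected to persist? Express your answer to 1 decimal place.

66.3%

S_new/S_old = (A_new/A_old)^z = 0.198^0.254
= exp(0.254 × ln 0.198) = exp(0.254 × -1.6195) = exp(-0.4114) ≈ 0.6628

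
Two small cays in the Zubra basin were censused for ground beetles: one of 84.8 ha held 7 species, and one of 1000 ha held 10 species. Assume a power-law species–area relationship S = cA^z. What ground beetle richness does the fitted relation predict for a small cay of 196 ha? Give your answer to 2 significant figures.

z = ln(10/7) / ln(1000/84.8) = 0.3567 / 2.4675 = 0.1446
c = 7 / 84.8^0.1446 = 7 / 1.9 = 3.684
S₃ = 3.684 × 196^0.1446 = 3.684 × 2.145 ≈ 7.901

7.9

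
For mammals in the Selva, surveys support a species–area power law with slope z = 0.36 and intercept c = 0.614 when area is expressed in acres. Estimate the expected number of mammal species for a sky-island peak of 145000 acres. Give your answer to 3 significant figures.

S = 0.614 × 145000^0.36
ln S = ln 0.614 + 0.36 × ln 145000 = -0.4878 + 0.36 × 11.8845 = 3.7907
S = e^3.7907 ≈ 44.29

44.3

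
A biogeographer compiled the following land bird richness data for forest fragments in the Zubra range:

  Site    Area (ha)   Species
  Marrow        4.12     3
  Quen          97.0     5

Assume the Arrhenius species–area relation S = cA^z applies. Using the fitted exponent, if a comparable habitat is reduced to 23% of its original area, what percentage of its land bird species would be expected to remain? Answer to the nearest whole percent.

79%

z = ln(5/3) / ln(97/4.12) = 0.5108 / 3.1589 = 0.1617
S_new/S_old = (A_new/A_old)^z = 0.23^0.1617 = exp(0.1617 × -1.4697) = 0.7885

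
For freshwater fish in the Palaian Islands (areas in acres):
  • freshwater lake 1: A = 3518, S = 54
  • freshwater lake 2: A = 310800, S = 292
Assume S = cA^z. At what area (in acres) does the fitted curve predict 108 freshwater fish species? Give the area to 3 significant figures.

z = ln(292/54) / ln(310800/3518) = 1.6878 / 4.4813 = 0.3766
c = 54 / 3518^0.3766 = 54 / 21.66 = 2.493
A = (108/2.493)^(1/0.3766) ⇒ ln A = ln(43.32)/0.3766 = 10.0060
A = e^10.0060 ≈ 22160 acres

22200 acres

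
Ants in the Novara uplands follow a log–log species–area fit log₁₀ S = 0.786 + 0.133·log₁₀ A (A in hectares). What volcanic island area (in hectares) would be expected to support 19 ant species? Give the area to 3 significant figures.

5070 hectares

19 = 6.109 × A^0.133  ⇒  A^0.133 = 19/6.109 = 3.11
ln A = ln(3.11) / 0.133 = 1.1346 / 0.133 = 8.5309
A = e^8.5309 ≈ 5069 hectares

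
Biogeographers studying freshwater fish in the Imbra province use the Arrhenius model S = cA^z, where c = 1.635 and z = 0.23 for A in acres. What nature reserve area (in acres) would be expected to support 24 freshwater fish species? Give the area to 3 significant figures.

24 = 1.635 × A^0.23  ⇒  A^0.23 = 24/1.635 = 14.68
ln A = ln(14.68) / 0.23 = 2.6864 / 0.23 = 11.6800
A = e^11.6800 ≈ 118190 acres

118000 acres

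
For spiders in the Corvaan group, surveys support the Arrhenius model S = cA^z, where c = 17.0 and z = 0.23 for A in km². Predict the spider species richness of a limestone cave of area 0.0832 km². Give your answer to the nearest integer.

S = 17 × 0.0832^0.23
ln S = ln 17 + 0.23 × ln 0.0832 = 2.8332 + 0.23 × -2.4865 = 2.2613
S = e^2.2613 ≈ 9.596

10 species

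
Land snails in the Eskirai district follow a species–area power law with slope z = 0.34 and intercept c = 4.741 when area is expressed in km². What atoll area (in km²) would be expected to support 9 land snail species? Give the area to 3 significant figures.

9 = 4.741 × A^0.34  ⇒  A^0.34 = 9/4.741 = 1.898
ln A = ln(1.898) / 0.34 = 0.6410 / 0.34 = 1.8852
A = e^1.8852 ≈ 6.588 km²

6.59 km²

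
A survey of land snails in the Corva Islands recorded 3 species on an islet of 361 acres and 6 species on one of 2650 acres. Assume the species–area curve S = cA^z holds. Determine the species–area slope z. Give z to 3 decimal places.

Taking logs: ln S = ln c + z ln A, so z = (ln S₂ − ln S₁)/(ln A₂ − ln A₁).
z = ln(6/3) / ln(2650/361) = ln(2) / ln(7.341) = 0.6931 / 1.9934 = 0.3477

0.348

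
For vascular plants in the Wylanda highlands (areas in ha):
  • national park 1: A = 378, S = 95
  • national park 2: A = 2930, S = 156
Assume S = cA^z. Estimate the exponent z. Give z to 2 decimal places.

0.24

Taking logs: ln S = ln c + z ln A, so z = (ln S₂ − ln S₁)/(ln A₂ − ln A₁).
z = ln(156/95) / ln(2930/378) = ln(1.642) / ln(7.751) = 0.4960 / 2.0479 = 0.2422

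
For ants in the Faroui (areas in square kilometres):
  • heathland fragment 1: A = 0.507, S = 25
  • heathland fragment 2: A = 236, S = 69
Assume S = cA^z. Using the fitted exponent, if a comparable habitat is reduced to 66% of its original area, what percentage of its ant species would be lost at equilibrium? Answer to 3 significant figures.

6.64%

z = ln(69/25) / ln(236/0.507) = 1.0152 / 6.1431 = 0.1653
S_new/S_old = (A_new/A_old)^z = 0.66^0.1653 = exp(0.1653 × -0.4155) = 0.9336
Fraction lost = 1 − 0.9336 = 0.06637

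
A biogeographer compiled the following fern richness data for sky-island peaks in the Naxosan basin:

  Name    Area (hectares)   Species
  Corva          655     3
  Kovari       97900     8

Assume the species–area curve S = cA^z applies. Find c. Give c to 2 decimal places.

z = ln(S₂/S₁) / ln(A₂/A₁) = ln(8/3) / ln(97900/655) = 0.9808 / 5.0071 = 0.1959
c = S₁ / A₁^z = 3 / 655^0.1959 = 3 / 3.562 = 0.8423

0.84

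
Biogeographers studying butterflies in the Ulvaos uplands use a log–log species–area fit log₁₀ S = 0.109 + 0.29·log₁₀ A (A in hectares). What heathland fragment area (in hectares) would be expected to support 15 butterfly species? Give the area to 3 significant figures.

4780 hectares

15 = 1.285 × A^0.29  ⇒  A^0.29 = 15/1.285 = 11.67
ln A = ln(11.67) / 0.29 = 2.4571 / 0.29 = 8.4726
A = e^8.4726 ≈ 4782 hectares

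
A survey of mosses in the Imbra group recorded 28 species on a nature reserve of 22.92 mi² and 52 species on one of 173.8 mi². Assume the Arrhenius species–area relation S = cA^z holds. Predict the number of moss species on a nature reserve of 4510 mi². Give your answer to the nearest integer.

141

z = ln(52/28) / ln(173.8/22.92) = 0.6190 / 2.0259 = 0.3056
c = 28 / 22.92^0.3056 = 28 / 2.604 = 10.75
S₃ = 10.75 × 4510^0.3056 = 10.75 × 13.08 ≈ 140.6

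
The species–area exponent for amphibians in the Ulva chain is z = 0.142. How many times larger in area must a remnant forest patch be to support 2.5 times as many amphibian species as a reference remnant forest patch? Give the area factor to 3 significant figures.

(A₂/A₁)^0.142 = 2.5, so A₂/A₁ = 2.5^(1/0.142) = 2.5^7.042
ln(A₂/A₁) = ln 2.5 / 0.142 = 0.9163 / 0.142 = 6.4528
A₂/A₁ = e^6.4528 ≈ 634.4

634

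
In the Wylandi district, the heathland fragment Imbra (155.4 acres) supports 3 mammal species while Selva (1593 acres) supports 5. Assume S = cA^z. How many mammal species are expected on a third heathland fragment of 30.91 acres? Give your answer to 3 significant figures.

z = ln(5/3) / ln(1593/155.4) = 0.5108 / 2.3274 = 0.2195
c = 3 / 155.4^0.2195 = 3 / 3.027 = 0.9911
S₃ = 0.9911 × 30.91^0.2195 = 0.9911 × 2.124 ≈ 2.105

2.10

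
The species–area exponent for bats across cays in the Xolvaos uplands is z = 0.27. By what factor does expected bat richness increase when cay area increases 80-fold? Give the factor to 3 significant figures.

S₂/S₁ = (A₂/A₁)^z = 80^0.27
ln(S₂/S₁) = 0.27 × ln 80 = 0.27 × 4.3820 = 1.1831
S₂/S₁ = e^1.1831 ≈ 3.265

3.26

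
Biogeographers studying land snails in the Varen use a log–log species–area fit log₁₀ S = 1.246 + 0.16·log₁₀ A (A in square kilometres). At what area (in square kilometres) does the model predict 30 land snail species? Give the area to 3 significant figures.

30 = 17.62 × A^0.16  ⇒  A^0.16 = 30/17.62 = 1.703
ln A = ln(1.703) / 0.16 = 0.5322 / 0.16 = 3.3261
A = e^3.3261 ≈ 27.83 square kilometres

27.8 square kilometres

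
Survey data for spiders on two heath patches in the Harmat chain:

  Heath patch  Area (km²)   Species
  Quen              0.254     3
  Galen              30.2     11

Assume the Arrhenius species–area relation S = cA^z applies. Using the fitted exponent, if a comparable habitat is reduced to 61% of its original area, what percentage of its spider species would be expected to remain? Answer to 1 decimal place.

87.4%

z = ln(11/3) / ln(30.2/0.254) = 1.2993 / 4.7783 = 0.2719
S_new/S_old = (A_new/A_old)^z = 0.61^0.2719 = exp(0.2719 × -0.4943) = 0.8742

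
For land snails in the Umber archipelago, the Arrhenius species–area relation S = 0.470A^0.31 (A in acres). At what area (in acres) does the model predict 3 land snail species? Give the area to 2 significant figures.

400 acres

3 = 0.47 × A^0.31  ⇒  A^0.31 = 3/0.47 = 6.383
ln A = ln(6.383) / 0.31 = 1.8536 / 0.31 = 5.9795
A = e^5.9795 ≈ 395.2 acres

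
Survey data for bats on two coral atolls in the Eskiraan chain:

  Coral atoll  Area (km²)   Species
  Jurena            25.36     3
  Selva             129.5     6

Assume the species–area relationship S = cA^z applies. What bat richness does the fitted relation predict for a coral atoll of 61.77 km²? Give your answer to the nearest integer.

z = ln(6/3) / ln(129.5/25.36) = 0.6931 / 1.6305 = 0.4251
c = 3 / 25.36^0.4251 = 3 / 3.953 = 0.7589
S₃ = 0.7589 × 61.77^0.4251 = 0.7589 × 5.771 ≈ 4.38

4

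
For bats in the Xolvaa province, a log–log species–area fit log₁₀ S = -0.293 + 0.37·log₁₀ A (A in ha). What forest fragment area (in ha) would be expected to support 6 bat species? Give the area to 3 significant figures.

785 ha

6 = 0.5093 × A^0.37  ⇒  A^0.37 = 6/0.5093 = 11.78
ln A = ln(11.78) / 0.37 = 2.4664 / 0.37 = 6.6660
A = e^6.6660 ≈ 785.2 ha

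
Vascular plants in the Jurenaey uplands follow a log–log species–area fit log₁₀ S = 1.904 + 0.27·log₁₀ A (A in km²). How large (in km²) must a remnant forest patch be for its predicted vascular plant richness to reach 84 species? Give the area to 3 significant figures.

1.19 km²

84 = 80.17 × A^0.27  ⇒  A^0.27 = 84/80.17 = 1.048
ln A = ln(1.048) / 0.27 = 0.0467 / 0.27 = 0.1729
A = e^0.1729 ≈ 1.189 km²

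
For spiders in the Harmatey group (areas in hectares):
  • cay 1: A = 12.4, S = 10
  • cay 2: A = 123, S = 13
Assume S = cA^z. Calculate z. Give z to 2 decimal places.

0.11

Taking logs: ln S = ln c + z ln A, so z = (ln S₂ − ln S₁)/(ln A₂ − ln A₁).
z = ln(13/10) / ln(123/12.4) = ln(1.3) / ln(9.919) = 0.2624 / 2.2945 = 0.1143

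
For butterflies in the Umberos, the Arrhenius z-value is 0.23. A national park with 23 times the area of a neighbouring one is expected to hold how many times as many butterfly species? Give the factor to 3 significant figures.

S₂/S₁ = (A₂/A₁)^z = 23^0.23
ln(S₂/S₁) = 0.23 × ln 23 = 0.23 × 3.1355 = 0.7212
S₂/S₁ = e^0.7212 ≈ 2.057

2.06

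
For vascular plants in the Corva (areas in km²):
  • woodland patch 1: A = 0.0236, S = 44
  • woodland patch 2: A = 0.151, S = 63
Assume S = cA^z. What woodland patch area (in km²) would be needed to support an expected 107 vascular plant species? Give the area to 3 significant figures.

2.34 km²

z = ln(63/44) / ln(0.151/0.0236) = 0.3589 / 1.8560 = 0.1934
c = 44 / 0.0236^0.1934 = 44 / 0.4845 = 90.81
A = (107/90.81)^(1/0.1934) ⇒ ln A = ln(1.178)/0.1934 = 0.8485
A = e^0.8485 ≈ 2.336 km²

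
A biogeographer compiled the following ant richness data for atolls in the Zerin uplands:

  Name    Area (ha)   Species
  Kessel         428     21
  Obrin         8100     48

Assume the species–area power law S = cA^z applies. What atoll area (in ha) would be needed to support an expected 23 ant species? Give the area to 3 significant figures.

592 ha

z = ln(48/21) / ln(8100/428) = 0.8267 / 2.9405 = 0.2811
c = 21 / 428^0.2811 = 21 / 5.493 = 3.823
A = (23/3.823)^(1/0.2811) ⇒ ln A = ln(6.016)/0.2811 = 6.3827
A = e^6.3827 ≈ 591.5 ha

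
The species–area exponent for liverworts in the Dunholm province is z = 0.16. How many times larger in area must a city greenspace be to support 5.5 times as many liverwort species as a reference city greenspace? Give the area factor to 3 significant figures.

42400

(A₂/A₁)^0.16 = 5.5, so A₂/A₁ = 5.5^(1/0.16) = 5.5^6.25
ln(A₂/A₁) = ln 5.5 / 0.16 = 1.7047 / 0.16 = 10.6547
A₂/A₁ = e^10.6547 ≈ 42390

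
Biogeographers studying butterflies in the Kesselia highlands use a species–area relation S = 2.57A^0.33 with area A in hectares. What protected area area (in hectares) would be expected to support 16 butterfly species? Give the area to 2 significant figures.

260 hectares

16 = 2.57 × A^0.33  ⇒  A^0.33 = 16/2.57 = 6.226
ln A = ln(6.226) / 0.33 = 1.8287 / 0.33 = 5.5415
A = e^5.5415 ≈ 255.1 hectares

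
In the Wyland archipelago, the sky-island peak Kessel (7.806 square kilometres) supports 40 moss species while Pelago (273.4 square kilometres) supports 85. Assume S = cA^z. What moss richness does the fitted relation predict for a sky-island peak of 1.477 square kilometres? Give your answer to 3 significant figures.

z = ln(85/40) / ln(273.4/7.806) = 0.7538 / 3.5560 = 0.2120
c = 40 / 7.806^0.2120 = 40 / 1.546 = 25.88
S₃ = 25.88 × 1.477^0.2120 = 25.88 × 1.086 ≈ 28.11

28.1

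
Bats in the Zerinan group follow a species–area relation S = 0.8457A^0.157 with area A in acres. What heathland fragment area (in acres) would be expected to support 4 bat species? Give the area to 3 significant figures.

4 = 0.8457 × A^0.157  ⇒  A^0.157 = 4/0.8457 = 4.73
ln A = ln(4.73) / 0.157 = 1.5539 / 0.157 = 9.8974
A = e^9.8974 ≈ 19878 acres

19900 acres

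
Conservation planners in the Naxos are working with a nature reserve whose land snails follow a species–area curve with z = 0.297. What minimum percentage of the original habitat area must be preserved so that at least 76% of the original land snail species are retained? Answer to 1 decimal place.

Need (A_new/A_old)^0.297 = 0.76, so A_new/A_old = 0.76^(1/0.297) = 0.76^3.367
ln(A_new/A_old) = ln 0.76 / 0.297 = -0.2744 / 0.297 = -0.9240
A_new/A_old = e^-0.9240 ≈ 0.3969

39.7%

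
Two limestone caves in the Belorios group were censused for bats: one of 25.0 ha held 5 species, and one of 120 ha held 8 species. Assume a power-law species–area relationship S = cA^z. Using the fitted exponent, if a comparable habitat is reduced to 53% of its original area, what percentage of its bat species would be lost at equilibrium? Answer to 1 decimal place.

17.3%

z = ln(8/5) / ln(120/25) = 0.4700 / 1.5686 = 0.2996
S_new/S_old = (A_new/A_old)^z = 0.53^0.2996 = exp(0.2996 × -0.6349) = 0.8268
Fraction lost = 1 − 0.8268 = 0.1732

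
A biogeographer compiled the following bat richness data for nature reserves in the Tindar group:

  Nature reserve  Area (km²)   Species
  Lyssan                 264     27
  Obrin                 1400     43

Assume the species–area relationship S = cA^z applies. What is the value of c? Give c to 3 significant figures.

z = ln(S₂/S₁) / ln(A₂/A₁) = ln(43/27) / ln(1400/264) = 0.4654 / 1.6683 = 0.2789
c = S₁ / A₁^z = 27 / 264^0.2789 = 27 / 4.737 = 5.7

5.70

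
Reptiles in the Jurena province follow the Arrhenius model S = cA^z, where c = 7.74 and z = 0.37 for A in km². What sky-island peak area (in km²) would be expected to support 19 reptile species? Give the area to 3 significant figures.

19 = 7.74 × A^0.37  ⇒  A^0.37 = 19/7.74 = 2.455
ln A = ln(2.455) / 0.37 = 0.8980 / 0.37 = 2.4271
A = e^2.4271 ≈ 11.33 km²

11.3 km²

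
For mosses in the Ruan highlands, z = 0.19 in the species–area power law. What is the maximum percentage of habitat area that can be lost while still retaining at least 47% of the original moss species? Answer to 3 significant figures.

98.1%

Need (A_new/A_old)^0.19 = 0.47, so A_new/A_old = 0.47^(1/0.19) = 0.47^5.263
ln(A_new/A_old) = ln 0.47 / 0.19 = -0.7550 / 0.19 = -3.9738
A_new/A_old = e^-3.9738 ≈ 0.0188
Fraction that can be lost = 1 − 0.0188 = 0.9812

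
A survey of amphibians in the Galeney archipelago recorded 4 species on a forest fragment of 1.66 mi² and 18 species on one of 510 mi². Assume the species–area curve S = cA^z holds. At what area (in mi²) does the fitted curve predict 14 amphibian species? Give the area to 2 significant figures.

200 mi²

z = ln(18/4) / ln(510/1.66) = 1.5041 / 5.7276 = 0.2626
c = 4 / 1.66^0.2626 = 4 / 1.142 = 3.502
A = (14/3.502)^(1/0.2626) ⇒ ln A = ln(3.998)/0.2626 = 5.2774
A = e^5.2774 ≈ 195.9 mi²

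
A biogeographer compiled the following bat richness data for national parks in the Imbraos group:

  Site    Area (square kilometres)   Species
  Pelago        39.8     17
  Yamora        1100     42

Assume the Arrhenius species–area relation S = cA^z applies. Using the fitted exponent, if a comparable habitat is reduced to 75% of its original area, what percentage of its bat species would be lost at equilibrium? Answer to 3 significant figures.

7.54%

z = ln(42/17) / ln(1100/39.8) = 0.9045 / 3.3192 = 0.2725
S_new/S_old = (A_new/A_old)^z = 0.75^0.2725 = exp(0.2725 × -0.2877) = 0.9246
Fraction lost = 1 − 0.9246 = 0.0754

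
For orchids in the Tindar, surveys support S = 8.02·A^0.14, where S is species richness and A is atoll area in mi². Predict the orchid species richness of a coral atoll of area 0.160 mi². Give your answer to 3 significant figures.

S = 8.02 × 0.16^0.14
ln S = ln 8.02 + 0.14 × ln 0.16 = 2.0819 + 0.14 × -1.8326 = 1.8254
S = e^1.8254 ≈ 6.205

6.21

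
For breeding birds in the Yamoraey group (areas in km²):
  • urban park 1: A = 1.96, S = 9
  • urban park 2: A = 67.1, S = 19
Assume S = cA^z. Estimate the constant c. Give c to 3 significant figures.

7.81

z = ln(S₂/S₁) / ln(A₂/A₁) = ln(19/9) / ln(67.1/1.96) = 0.7472 / 3.5332 = 0.2115
c = S₁ / A₁^z = 9 / 1.96^0.2115 = 9 / 1.153 = 7.806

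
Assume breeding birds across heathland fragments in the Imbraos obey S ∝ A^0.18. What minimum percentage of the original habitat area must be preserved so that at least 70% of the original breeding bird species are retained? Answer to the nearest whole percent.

14%

Need (A_new/A_old)^0.18 = 0.7, so A_new/A_old = 0.7^(1/0.18) = 0.7^5.556
ln(A_new/A_old) = ln 0.7 / 0.18 = -0.3567 / 0.18 = -1.9815
A_new/A_old = e^-1.9815 ≈ 0.1379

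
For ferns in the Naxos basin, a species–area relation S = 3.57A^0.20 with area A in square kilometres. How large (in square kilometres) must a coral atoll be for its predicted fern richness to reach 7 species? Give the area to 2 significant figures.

7 = 3.57 × A^0.2  ⇒  A^0.2 = 7/3.57 = 1.961
ln A = ln(1.961) / 0.2 = 0.6733 / 0.2 = 3.3667
A = e^3.3667 ≈ 28.98 square kilometres

29 square kilometres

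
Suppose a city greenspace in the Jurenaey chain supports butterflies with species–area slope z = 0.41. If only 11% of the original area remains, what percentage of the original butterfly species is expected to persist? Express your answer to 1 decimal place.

40.5%

S_new/S_old = (A_new/A_old)^z = 0.11^0.41
= exp(0.41 × ln 0.11) = exp(0.41 × -2.2073) = exp(-0.9050) ≈ 0.4045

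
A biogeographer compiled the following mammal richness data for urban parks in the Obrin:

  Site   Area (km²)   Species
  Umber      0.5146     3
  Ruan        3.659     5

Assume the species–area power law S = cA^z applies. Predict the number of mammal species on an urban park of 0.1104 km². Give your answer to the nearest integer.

z = ln(5/3) / ln(3.659/0.5146) = 0.5108 / 1.9616 = 0.2604
c = 3 / 0.5146^0.2604 = 3 / 0.8411 = 3.567
S₃ = 3.567 × 0.1104^0.2604 = 3.567 × 0.5633 ≈ 2.009

2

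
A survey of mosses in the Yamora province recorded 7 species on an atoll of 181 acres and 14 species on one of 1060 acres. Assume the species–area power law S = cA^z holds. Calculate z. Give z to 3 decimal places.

Taking logs: ln S = ln c + z ln A, so z = (ln S₂ − ln S₁)/(ln A₂ − ln A₁).
z = ln(14/7) / ln(1060/181) = ln(2) / ln(5.856) = 0.6931 / 1.7675 = 0.3922

0.392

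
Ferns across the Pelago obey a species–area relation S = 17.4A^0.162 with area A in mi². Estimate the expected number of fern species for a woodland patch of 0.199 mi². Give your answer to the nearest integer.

13 species

S = 17.4 × 0.199^0.162
ln S = ln 17.4 + 0.162 × ln 0.199 = 2.8565 + 0.162 × -1.6145 = 2.5949
S = e^2.5949 ≈ 13.4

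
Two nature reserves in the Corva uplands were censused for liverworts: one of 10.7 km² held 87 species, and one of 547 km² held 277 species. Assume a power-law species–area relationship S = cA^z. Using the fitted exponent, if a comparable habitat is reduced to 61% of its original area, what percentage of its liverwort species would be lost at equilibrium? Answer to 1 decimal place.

13.5%

z = ln(277/87) / ln(547/10.7) = 1.1581 / 3.9342 = 0.2944
S_new/S_old = (A_new/A_old)^z = 0.61^0.2944 = exp(0.2944 × -0.4943) = 0.8646
Fraction lost = 1 − 0.8646 = 0.1354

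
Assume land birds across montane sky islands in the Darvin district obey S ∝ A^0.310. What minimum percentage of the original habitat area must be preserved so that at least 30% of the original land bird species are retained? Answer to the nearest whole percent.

2%

Need (A_new/A_old)^0.31 = 0.3, so A_new/A_old = 0.3^(1/0.31) = 0.3^3.226
ln(A_new/A_old) = ln 0.3 / 0.31 = -1.2040 / 0.31 = -3.8838
A_new/A_old = e^-3.8838 ≈ 0.02057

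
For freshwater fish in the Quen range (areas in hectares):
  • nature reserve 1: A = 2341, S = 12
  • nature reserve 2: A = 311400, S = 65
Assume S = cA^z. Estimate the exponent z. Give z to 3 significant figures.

0.345

Taking logs: ln S = ln c + z ln A, so z = (ln S₂ − ln S₁)/(ln A₂ − ln A₁).
z = ln(65/12) / ln(311400/2341) = ln(5.417) / ln(133) = 1.6895 / 4.8905 = 0.3455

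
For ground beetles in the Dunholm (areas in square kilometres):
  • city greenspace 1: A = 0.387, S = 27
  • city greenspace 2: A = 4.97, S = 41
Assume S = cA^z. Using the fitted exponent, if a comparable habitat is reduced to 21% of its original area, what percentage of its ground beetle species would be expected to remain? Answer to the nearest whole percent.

z = ln(41/27) / ln(4.97/0.387) = 0.4177 / 2.5528 = 0.1636
S_new/S_old = (A_new/A_old)^z = 0.21^0.1636 = exp(0.1636 × -1.5606) = 0.7746

77%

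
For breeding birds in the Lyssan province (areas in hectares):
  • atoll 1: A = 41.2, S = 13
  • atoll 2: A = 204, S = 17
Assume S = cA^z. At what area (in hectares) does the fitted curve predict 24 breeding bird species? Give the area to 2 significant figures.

1600 hectares

z = ln(17/13) / ln(204/41.2) = 0.2683 / 1.5997 = 0.1677
c = 13 / 41.2^0.1677 = 13 / 1.866 = 6.968
A = (24/6.968)^(1/0.1677) ⇒ ln A = ln(3.444)/0.1677 = 7.3744
A = e^7.3744 ≈ 1595 hectares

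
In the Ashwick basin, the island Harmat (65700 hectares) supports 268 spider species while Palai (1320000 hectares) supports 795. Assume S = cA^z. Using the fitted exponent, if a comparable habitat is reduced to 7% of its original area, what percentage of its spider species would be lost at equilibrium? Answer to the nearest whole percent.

z = ln(795/268) / ln(1320000/65700) = 1.0874 / 3.0003 = 0.3624
S_new/S_old = (A_new/A_old)^z = 0.07^0.3624 = exp(0.3624 × -2.6593) = 0.3815
Fraction lost = 1 − 0.3815 = 0.6185

62%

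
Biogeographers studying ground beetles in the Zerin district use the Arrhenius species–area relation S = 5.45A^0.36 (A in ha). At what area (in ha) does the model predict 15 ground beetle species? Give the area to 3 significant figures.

15 = 5.45 × A^0.36  ⇒  A^0.36 = 15/5.45 = 2.752
ln A = ln(2.752) / 0.36 = 1.0124 / 0.36 = 2.8123
A = e^2.8123 ≈ 16.65 ha

16.6 ha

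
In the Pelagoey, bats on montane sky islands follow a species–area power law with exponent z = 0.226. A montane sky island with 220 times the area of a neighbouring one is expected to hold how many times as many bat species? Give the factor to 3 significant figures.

S₂/S₁ = (A₂/A₁)^z = 220^0.226
ln(S₂/S₁) = 0.226 × ln 220 = 0.226 × 5.3936 = 1.2190
S₂/S₁ = e^1.2190 ≈ 3.384

3.38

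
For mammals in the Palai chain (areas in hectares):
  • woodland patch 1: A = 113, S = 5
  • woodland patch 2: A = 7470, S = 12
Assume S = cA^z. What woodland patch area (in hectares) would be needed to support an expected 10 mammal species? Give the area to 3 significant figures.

z = ln(12/5) / ln(7470/113) = 0.8755 / 4.1913 = 0.2089
c = 5 / 113^0.2089 = 5 / 2.684 = 1.863
A = (10/1.863)^(1/0.2089) ⇒ ln A = ln(5.369)/0.2089 = 8.0458
A = e^8.0458 ≈ 3121 hectares

3120 hectares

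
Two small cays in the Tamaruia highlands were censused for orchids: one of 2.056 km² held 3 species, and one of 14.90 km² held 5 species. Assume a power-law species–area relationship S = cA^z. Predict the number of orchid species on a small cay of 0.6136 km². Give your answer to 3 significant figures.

2.20

z = ln(5/3) / ln(14.9/2.056) = 0.5108 / 1.9806 = 0.2579
c = 3 / 2.056^0.2579 = 3 / 1.204 = 2.491
S₃ = 2.491 × 0.6136^0.2579 = 2.491 × 0.8816 ≈ 2.196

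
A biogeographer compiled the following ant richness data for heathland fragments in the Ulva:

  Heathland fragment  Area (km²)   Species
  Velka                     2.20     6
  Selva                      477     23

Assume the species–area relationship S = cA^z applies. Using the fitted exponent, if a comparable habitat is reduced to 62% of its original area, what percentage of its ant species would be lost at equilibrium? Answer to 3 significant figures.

11.3%

z = ln(23/6) / ln(477/2.2) = 1.3437 / 5.3791 = 0.2498
S_new/S_old = (A_new/A_old)^z = 0.62^0.2498 = exp(0.2498 × -0.4780) = 0.8874
Fraction lost = 1 − 0.8874 = 0.1126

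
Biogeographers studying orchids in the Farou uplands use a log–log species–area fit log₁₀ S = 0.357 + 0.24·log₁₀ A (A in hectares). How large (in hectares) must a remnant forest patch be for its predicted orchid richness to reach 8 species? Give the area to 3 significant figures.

8 = 2.275 × A^0.24  ⇒  A^0.24 = 8/2.275 = 3.516
ln A = ln(3.516) / 0.24 = 1.2574 / 0.24 = 5.2392
A = e^5.2392 ≈ 188.5 hectares

189 hectares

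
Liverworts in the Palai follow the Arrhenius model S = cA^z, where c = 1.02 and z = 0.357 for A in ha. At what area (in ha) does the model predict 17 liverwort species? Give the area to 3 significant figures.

2650 ha

17 = 1.02 × A^0.357  ⇒  A^0.357 = 17/1.02 = 16.67
ln A = ln(16.67) / 0.357 = 2.8134 / 0.357 = 7.8807
A = e^7.8807 ≈ 2646 ha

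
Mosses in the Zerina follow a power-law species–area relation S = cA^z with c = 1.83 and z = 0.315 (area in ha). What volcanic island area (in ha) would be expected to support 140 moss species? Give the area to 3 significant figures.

140 = 1.83 × A^0.315  ⇒  A^0.315 = 140/1.83 = 76.5
ln A = ln(76.5) / 0.315 = 4.3373 / 0.315 = 13.7693
A = e^13.7693 ≈ 954832 ha

955000 ha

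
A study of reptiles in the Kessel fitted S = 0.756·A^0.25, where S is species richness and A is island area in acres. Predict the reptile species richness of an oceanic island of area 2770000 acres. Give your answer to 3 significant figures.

S = 0.756 × 2770000^0.25
ln S = ln 0.756 + 0.25 × ln 2770000 = -0.2797 + 0.25 × 14.8344 = 3.4289
S = e^3.4289 ≈ 30.84

30.8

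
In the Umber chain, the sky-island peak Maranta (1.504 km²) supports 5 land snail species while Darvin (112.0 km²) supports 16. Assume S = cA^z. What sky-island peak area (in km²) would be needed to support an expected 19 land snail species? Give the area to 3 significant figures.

z = ln(16/5) / ln(112/1.504) = 1.1632 / 4.3104 = 0.2698
c = 5 / 1.504^0.2698 = 5 / 1.116 = 4.479
A = (19/4.479)^(1/0.2698) ⇒ ln A = ln(4.242)/0.2698 = 5.3553
A = e^5.3553 ≈ 211.7 km²

212 km²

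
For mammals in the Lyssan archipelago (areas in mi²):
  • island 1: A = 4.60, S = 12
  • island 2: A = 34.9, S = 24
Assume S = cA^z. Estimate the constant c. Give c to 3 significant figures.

z = ln(S₂/S₁) / ln(A₂/A₁) = ln(24/12) / ln(34.9/4.6) = 0.6931 / 2.0264 = 0.3421
c = S₁ / A₁^z = 12 / 4.6^0.3421 = 12 / 1.685 = 7.12

7.12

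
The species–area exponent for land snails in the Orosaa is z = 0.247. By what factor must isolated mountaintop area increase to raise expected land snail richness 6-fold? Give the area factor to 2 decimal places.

(A₂/A₁)^0.247 = 6, so A₂/A₁ = 6^(1/0.247) = 6^4.049
ln(A₂/A₁) = ln 6 / 0.247 = 1.7918 / 0.247 = 7.2541
A₂/A₁ = e^7.2541 ≈ 1414

1413.87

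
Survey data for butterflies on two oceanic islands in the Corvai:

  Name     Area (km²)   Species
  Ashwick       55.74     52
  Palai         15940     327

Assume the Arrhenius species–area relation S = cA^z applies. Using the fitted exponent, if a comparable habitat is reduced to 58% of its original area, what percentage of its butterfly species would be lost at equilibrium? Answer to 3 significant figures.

z = ln(327/52) / ln(15940/55.74) = 1.8387 / 5.6559 = 0.3251
S_new/S_old = (A_new/A_old)^z = 0.58^0.3251 = exp(0.3251 × -0.5447) = 0.8377
Fraction lost = 1 − 0.8377 = 0.1623

16.2%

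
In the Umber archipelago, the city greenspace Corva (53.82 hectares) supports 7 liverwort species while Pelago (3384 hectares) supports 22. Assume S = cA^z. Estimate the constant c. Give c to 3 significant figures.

2.33

z = ln(S₂/S₁) / ln(A₂/A₁) = ln(22/7) / ln(3384/53.82) = 1.1451 / 4.1412 = 0.2765
c = S₁ / A₁^z = 7 / 53.82^0.2765 = 7 / 3.011 = 2.325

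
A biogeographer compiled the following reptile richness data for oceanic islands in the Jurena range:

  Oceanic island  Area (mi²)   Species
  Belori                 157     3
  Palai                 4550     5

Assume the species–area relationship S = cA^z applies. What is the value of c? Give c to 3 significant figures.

1.39

z = ln(S₂/S₁) / ln(A₂/A₁) = ln(5/3) / ln(4550/157) = 0.5108 / 3.3666 = 0.1517
c = S₁ / A₁^z = 3 / 157^0.1517 = 3 / 2.154 = 1.393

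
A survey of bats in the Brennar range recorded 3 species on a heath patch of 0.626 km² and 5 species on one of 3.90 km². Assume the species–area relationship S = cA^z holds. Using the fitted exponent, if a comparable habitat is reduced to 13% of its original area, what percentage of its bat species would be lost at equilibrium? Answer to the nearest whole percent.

z = ln(5/3) / ln(3.9/0.626) = 0.5108 / 1.8294 = 0.2792
S_new/S_old = (A_new/A_old)^z = 0.13^0.2792 = exp(0.2792 × -2.0402) = 0.5657
Fraction lost = 1 − 0.5657 = 0.4343

43%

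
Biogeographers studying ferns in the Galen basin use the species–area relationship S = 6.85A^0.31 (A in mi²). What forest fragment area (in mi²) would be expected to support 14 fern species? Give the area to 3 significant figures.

10.0 mi²

14 = 6.85 × A^0.31  ⇒  A^0.31 = 14/6.85 = 2.044
ln A = ln(2.044) / 0.31 = 0.7148 / 0.31 = 2.3058
A = e^2.3058 ≈ 10.03 mi²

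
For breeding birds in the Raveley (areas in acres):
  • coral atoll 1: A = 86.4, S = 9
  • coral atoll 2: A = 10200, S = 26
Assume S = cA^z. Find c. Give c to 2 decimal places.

z = ln(S₂/S₁) / ln(A₂/A₁) = ln(26/9) / ln(10200/86.4) = 1.0609 / 4.7712 = 0.2224
c = S₁ / A₁^z = 9 / 86.4^0.2224 = 9 / 2.695 = 3.339

3.34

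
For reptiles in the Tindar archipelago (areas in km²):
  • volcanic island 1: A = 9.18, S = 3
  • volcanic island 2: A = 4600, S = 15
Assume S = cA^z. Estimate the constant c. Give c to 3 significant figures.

z = ln(S₂/S₁) / ln(A₂/A₁) = ln(15/3) / ln(4600/9.18) = 1.6094 / 6.2168 = 0.2589
c = S₁ / A₁^z = 3 / 9.18^0.2589 = 3 / 1.775 = 1.69

1.69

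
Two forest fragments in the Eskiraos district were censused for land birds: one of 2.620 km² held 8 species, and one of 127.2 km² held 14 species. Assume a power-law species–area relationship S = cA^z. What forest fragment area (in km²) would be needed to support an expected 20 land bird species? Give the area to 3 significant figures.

z = ln(14/8) / ln(127.2/2.62) = 0.5596 / 3.8826 = 0.1441
c = 8 / 2.62^0.1441 = 8 / 1.149 = 6.963
A = (20/6.963)^(1/0.1441) ⇒ ln A = ln(2.872)/0.1441 = 7.3204
A = e^7.3204 ≈ 1511 km²

1510 km²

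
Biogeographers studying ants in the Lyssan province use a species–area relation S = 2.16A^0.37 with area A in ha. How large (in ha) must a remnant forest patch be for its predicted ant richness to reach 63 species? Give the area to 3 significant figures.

63 = 2.16 × A^0.37  ⇒  A^0.37 = 63/2.16 = 29.17
ln A = ln(29.17) / 0.37 = 3.3730 / 0.37 = 9.1163
A = e^9.1163 ≈ 9102 ha

9100 ha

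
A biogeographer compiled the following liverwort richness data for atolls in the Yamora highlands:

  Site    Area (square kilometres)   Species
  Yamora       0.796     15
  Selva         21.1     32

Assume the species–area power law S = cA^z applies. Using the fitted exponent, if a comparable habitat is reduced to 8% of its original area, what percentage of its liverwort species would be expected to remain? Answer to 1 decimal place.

z = ln(32/15) / ln(21.1/0.796) = 0.7577 / 3.2774 = 0.2312
S_new/S_old = (A_new/A_old)^z = 0.08^0.2312 = exp(0.2312 × -2.5257) = 0.5577

55.8%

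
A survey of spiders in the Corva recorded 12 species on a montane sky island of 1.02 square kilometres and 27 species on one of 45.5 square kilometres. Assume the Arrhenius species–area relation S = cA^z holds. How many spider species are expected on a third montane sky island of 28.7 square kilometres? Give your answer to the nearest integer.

24

z = ln(27/12) / ln(45.5/1.02) = 0.8109 / 3.7979 = 0.2135
c = 12 / 1.02^0.2135 = 12 / 1.004 = 11.95
S₃ = 11.95 × 28.7^0.2135 = 11.95 × 2.048 ≈ 24.47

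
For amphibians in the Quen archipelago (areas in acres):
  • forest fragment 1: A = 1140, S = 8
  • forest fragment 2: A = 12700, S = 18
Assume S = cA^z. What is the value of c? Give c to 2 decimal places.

z = ln(S₂/S₁) / ln(A₂/A₁) = ln(18/8) / ln(12700/1140) = 0.8109 / 2.4106 = 0.3364
c = S₁ / A₁^z = 8 / 1140^0.3364 = 8 / 10.67 = 0.7494

0.75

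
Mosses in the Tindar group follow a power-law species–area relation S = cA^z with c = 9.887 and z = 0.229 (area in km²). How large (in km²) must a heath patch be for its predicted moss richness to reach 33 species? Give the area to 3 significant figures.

193 km²

33 = 9.887 × A^0.229  ⇒  A^0.229 = 33/9.887 = 3.338
ln A = ln(3.338) / 0.229 = 1.2053 / 0.229 = 5.2633
A = e^5.2633 ≈ 193.1 km²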